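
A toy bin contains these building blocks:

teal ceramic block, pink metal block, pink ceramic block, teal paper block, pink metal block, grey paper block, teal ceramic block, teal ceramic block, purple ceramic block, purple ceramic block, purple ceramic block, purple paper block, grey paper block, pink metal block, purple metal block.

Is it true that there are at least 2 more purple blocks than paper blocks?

False

|purple blocks| = 5.
|paper blocks| = 4.
The claim requires 5 − 4 = 1 ≥ 2, which does not hold.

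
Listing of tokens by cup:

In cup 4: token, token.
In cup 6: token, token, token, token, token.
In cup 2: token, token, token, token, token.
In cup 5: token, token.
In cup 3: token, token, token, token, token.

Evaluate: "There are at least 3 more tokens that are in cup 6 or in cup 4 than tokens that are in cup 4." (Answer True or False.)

True

|tokens in cup 6 or in cup 4| = 7.
|tokens in cup 4| = 2.
The claim requires 7 − 2 = 5 ≥ 3, which holds.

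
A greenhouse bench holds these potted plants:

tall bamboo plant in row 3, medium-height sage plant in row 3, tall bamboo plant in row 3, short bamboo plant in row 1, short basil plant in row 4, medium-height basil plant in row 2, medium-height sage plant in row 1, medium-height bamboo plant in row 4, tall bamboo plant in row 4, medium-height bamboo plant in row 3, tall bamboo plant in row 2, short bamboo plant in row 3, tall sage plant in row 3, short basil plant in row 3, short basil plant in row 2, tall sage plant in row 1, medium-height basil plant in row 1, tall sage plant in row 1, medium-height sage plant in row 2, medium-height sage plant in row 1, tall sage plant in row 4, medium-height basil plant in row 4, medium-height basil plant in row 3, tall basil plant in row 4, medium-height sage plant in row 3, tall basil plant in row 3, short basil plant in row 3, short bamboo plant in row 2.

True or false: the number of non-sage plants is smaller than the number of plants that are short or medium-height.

False

|non-sage plants| = 19.
|plants that are short or medium-height| = 18.
The claim requires 19 < 18, which does not hold.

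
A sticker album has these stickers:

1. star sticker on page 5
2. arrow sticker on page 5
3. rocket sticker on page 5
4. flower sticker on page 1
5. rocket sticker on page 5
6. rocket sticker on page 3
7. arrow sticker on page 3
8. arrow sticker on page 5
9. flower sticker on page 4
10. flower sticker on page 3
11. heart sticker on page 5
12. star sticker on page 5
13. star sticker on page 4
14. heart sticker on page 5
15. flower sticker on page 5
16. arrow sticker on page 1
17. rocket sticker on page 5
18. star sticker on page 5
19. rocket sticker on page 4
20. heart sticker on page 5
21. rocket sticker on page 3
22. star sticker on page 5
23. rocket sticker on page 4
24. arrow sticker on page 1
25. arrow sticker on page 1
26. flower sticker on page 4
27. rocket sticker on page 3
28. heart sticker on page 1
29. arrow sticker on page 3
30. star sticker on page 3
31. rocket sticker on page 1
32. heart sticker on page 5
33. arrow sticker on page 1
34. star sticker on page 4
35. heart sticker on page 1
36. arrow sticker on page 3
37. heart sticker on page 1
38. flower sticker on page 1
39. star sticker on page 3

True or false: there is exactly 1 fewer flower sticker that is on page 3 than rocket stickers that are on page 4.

True

There is 1 flower sticker on page 3.
There are 2 rocket stickers on page 4.
The claim requires 2 − 1 (= 1) to equal 1, which holds.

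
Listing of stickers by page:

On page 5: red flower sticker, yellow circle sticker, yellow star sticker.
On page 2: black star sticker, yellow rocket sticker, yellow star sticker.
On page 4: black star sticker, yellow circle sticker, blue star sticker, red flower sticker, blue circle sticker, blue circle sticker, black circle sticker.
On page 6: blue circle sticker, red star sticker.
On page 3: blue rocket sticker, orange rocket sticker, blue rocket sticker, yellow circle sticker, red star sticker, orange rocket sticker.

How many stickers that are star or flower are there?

9

flower: 2; star: 7; together 2 + 7 = 9.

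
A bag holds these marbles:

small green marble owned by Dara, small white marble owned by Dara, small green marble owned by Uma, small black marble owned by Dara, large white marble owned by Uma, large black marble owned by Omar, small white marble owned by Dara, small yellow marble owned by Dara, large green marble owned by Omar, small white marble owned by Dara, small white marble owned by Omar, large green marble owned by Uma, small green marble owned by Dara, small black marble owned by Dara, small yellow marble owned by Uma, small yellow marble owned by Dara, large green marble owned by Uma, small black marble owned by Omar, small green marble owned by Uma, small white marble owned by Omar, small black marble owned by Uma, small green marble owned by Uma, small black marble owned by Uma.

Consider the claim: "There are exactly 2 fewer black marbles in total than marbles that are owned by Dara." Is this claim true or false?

black marbles: 6.
marbles owned by Dara: 9.
The claim requires 9 − 6 (= 3) to equal 2, which does not hold.

False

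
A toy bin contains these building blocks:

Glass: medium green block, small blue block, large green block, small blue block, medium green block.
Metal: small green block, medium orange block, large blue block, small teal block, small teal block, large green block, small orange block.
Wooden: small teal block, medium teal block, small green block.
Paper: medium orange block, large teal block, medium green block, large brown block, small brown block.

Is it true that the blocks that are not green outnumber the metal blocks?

|blocks that are not green| = 13.
|metal blocks| = 7.
The claim requires 13 > 7, which holds.

True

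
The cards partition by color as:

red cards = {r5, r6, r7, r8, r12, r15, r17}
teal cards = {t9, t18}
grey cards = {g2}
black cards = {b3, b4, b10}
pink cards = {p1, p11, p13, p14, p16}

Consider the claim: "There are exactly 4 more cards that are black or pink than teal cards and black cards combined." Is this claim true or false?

cards that are black or pink: 8.
teal cards: 2; black cards: 3; combined: 2 + 3 = 5.
The claim requires 8 − 5 (= 3) to equal 4, which does not hold.

False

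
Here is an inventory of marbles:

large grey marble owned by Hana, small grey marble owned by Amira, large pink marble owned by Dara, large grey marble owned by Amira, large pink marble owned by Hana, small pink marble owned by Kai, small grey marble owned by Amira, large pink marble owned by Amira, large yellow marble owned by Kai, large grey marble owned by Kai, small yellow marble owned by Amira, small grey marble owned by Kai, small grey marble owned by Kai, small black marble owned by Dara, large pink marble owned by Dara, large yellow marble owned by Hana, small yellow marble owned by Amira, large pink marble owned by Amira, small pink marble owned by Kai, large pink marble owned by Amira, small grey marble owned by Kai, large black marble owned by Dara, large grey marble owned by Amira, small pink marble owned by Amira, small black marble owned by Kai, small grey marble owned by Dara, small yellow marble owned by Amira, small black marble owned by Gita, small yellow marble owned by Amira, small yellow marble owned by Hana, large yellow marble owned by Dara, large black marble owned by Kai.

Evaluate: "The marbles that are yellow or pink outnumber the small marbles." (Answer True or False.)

False

marbles that are yellow or pink: 17.
small marbles: 17.
The claim requires 17 > 17, which does not hold.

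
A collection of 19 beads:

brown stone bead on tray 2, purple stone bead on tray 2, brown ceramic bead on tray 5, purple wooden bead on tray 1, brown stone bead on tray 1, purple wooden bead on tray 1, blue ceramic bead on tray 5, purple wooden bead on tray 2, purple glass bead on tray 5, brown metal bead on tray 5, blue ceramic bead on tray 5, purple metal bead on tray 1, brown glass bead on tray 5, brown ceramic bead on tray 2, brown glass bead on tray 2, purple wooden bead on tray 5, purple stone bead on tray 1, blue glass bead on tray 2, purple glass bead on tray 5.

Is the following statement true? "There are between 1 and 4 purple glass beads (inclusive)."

purple glass beads: 2.
The claim requires 1 ≤ 2 ≤ 4, which holds.

True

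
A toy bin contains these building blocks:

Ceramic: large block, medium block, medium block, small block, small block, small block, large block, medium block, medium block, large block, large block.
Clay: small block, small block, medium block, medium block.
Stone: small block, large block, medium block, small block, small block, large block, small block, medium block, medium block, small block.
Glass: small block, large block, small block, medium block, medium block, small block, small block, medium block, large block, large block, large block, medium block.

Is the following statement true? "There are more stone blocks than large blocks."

stone blocks: 10.
large blocks: 10.
The claim requires 10 > 10, which does not hold.

False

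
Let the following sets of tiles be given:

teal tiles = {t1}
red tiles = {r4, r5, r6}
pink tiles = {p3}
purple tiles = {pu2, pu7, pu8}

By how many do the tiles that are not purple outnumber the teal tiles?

4

tiles that are not purple: 5.
teal tiles: 1.
5 − 1 = 4.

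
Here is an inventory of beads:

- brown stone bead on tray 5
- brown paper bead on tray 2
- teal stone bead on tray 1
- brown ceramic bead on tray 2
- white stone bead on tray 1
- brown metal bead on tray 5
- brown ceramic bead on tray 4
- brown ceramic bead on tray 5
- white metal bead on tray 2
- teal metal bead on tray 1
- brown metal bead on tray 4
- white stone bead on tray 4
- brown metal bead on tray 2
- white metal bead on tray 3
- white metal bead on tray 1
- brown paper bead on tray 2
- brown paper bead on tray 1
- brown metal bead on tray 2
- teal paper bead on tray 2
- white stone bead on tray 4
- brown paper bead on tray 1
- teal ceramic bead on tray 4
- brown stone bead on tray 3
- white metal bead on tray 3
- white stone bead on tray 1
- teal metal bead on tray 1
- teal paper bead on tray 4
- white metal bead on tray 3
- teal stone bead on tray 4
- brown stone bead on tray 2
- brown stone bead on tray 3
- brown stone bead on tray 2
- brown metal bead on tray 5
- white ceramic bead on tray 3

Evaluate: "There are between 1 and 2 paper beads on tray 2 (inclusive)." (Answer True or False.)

paper beads on tray 2: 3.
The claim requires 1 ≤ 3 ≤ 2, which does not hold.

False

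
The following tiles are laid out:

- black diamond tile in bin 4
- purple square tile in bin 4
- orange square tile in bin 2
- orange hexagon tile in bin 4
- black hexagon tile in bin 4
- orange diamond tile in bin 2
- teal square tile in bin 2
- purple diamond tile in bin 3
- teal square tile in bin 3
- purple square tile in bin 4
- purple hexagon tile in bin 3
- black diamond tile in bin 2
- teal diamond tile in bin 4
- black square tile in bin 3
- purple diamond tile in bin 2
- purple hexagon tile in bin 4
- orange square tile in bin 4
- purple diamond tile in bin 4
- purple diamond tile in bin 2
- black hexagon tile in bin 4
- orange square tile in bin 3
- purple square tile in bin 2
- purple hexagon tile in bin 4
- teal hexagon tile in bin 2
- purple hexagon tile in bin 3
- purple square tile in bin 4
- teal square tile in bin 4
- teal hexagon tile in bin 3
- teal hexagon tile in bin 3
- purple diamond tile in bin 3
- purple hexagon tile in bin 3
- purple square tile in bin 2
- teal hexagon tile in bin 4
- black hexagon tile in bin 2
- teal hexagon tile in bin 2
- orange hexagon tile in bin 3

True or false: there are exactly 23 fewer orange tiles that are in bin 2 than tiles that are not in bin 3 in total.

True

|orange tiles in bin 2| = 2.
|tiles that are not in bin 3| = 25.
The claim requires 25 − 2 (= 23) to equal 23, which holds.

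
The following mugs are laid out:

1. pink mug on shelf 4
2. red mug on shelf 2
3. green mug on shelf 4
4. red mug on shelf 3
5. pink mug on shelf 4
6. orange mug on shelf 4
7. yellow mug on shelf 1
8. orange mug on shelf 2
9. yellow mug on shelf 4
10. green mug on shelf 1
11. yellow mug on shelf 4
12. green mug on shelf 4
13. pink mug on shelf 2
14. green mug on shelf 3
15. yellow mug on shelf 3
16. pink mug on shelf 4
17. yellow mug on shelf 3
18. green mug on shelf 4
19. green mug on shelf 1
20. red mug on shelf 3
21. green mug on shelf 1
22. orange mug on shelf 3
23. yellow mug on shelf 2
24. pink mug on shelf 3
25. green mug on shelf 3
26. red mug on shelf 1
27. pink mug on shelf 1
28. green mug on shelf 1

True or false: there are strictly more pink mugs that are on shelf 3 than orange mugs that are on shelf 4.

|pink mugs on shelf 3| = 1.
|orange mugs on shelf 4| = 1.
The claim requires 1 > 1, which does not hold.

False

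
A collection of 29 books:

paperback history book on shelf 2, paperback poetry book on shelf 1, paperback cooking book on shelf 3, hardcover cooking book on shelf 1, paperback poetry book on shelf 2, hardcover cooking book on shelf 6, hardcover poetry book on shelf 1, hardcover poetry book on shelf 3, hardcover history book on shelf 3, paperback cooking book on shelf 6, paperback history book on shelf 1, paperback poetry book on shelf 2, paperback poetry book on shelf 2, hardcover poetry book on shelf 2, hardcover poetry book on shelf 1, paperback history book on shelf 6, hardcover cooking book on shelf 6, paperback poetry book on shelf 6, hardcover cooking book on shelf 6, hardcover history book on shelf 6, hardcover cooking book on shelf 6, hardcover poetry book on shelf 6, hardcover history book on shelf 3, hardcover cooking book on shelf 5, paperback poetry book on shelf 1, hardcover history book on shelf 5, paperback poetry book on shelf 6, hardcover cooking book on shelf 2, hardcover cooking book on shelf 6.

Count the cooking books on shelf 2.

1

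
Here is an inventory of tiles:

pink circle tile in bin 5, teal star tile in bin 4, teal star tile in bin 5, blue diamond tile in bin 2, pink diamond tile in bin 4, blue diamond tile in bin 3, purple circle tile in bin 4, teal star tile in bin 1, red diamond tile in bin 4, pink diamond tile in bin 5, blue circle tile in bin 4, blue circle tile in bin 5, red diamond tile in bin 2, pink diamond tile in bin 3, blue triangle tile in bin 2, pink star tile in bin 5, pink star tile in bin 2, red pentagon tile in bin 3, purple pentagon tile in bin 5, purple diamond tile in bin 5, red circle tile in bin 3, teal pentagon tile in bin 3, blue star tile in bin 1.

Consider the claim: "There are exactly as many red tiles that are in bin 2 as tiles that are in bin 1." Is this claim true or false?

False

red tiles in bin 2: 1.
tiles in bin 1: 2.
The claim requires 1 = 2, which does not hold.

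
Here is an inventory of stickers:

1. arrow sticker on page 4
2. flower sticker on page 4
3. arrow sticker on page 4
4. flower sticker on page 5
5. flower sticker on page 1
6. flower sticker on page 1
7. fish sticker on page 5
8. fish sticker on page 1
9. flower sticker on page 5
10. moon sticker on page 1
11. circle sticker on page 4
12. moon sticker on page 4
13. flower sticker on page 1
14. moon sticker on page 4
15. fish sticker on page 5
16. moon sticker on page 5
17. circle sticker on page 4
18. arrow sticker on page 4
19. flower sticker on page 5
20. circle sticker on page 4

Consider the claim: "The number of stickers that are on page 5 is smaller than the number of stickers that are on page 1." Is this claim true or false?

False

There are 6 stickers on page 5.
There are 5 stickers on page 1.
The claim requires 6 < 5, which does not hold.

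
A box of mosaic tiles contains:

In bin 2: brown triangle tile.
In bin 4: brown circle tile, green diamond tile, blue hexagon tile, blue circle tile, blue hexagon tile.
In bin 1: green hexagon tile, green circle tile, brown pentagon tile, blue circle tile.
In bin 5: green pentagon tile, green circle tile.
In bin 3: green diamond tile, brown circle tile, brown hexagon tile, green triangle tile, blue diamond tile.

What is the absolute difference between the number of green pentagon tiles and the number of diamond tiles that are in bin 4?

green pentagon tiles: 1. diamond tiles in bin 4: 1.
|1 − 1| = 1 − 1 = 0.

0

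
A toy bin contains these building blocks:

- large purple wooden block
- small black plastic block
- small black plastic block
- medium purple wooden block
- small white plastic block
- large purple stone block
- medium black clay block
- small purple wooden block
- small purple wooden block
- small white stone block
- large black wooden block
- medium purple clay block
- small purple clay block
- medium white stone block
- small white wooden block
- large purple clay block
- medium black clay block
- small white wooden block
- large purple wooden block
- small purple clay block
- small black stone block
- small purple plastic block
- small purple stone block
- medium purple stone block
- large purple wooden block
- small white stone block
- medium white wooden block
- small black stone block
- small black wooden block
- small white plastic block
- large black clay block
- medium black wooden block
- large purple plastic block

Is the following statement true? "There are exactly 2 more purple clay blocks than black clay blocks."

False

purple clay blocks: 4.
black clay blocks: 3.
The claim requires 4 − 3 (= 1) to equal 2, which does not hold.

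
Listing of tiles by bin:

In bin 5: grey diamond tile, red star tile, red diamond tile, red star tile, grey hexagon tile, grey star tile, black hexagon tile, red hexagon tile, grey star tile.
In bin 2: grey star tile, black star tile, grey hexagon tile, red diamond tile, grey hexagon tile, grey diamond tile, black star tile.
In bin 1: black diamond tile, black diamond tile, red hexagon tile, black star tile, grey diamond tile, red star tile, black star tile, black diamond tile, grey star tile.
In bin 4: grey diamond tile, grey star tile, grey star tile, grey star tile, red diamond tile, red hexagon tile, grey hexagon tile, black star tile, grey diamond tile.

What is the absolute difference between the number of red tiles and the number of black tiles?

0

red tiles: 9. black tiles: 9.
|9 − 9| = 9 − 9 = 0.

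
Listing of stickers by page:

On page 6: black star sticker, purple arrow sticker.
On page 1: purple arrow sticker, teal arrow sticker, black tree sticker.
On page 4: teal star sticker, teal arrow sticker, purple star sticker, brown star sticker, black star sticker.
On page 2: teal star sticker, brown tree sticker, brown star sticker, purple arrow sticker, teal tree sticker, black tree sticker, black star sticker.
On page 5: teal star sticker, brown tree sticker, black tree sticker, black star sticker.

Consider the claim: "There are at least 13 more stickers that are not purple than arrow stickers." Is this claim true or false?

|stickers that are not purple| = 17.
|arrow stickers| = 5.
The claim requires 17 − 5 = 12 ≥ 13, which does not hold.

False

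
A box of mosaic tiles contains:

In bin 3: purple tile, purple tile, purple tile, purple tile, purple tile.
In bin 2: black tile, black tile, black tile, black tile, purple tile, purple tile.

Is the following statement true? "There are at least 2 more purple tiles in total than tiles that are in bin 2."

purple tiles: 7.
tiles in bin 2: 6.
The claim requires 7 − 6 = 1 ≥ 2, which does not hold.

False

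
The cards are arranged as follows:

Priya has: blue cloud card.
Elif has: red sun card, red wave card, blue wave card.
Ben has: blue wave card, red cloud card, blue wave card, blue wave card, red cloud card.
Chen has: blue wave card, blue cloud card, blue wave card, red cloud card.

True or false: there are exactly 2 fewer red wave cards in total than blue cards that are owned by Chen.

|red wave cards| = 1.
|blue cards owned by Chen| = 3.
The claim requires 3 − 1 (= 2) to equal 2, which holds.

True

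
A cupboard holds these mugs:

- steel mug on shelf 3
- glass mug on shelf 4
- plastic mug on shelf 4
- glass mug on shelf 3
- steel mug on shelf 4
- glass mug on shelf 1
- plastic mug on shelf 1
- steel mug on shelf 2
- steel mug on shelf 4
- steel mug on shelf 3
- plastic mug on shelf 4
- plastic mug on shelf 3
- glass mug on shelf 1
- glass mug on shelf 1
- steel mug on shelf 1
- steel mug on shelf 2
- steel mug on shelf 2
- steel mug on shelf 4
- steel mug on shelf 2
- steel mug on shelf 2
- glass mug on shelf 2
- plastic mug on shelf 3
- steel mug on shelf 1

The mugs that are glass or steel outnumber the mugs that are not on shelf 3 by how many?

mugs that are glass or steel: 18.
mugs that are not on shelf 3: 18.
18 − 18 = 0.

0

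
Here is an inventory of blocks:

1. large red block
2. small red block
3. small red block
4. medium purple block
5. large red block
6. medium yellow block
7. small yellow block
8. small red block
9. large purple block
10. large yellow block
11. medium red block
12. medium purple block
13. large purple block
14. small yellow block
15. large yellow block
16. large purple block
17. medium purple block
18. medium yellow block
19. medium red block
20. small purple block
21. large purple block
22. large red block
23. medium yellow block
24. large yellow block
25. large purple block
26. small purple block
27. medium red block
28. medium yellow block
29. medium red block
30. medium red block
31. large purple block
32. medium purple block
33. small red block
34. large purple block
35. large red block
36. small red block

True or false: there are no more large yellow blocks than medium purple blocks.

|large yellow blocks| = 3.
|medium purple blocks| = 4.
The claim requires 3 ≤ 4, which holds.

True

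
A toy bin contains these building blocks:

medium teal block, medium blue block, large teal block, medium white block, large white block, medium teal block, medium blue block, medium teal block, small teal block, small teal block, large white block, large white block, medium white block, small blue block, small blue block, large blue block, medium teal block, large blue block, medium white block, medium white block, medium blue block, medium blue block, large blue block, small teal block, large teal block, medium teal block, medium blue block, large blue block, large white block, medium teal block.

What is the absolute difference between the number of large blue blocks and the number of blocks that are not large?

16

large blue blocks: 4. blocks that are not large: 20.
|4 − 20| = 20 − 4 = 16.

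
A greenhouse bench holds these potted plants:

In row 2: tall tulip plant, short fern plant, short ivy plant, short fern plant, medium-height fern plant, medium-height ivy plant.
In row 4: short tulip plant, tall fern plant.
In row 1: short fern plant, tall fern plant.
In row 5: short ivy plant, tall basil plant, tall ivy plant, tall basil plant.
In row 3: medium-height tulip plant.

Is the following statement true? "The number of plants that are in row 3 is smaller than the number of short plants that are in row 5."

|plants in row 3| = 1.
|short plants in row 5| = 1.
The claim requires 1 < 1, which does not hold.

False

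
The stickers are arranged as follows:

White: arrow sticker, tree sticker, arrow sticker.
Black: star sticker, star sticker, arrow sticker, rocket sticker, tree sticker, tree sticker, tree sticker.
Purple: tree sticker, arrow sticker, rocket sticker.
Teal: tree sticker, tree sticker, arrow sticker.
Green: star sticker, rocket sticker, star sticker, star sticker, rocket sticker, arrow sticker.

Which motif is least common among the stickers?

rocket

Counts by motif: tree 7, arrow 6, star 5, rocket 4.
The minimum is 4, held uniquely by rocket.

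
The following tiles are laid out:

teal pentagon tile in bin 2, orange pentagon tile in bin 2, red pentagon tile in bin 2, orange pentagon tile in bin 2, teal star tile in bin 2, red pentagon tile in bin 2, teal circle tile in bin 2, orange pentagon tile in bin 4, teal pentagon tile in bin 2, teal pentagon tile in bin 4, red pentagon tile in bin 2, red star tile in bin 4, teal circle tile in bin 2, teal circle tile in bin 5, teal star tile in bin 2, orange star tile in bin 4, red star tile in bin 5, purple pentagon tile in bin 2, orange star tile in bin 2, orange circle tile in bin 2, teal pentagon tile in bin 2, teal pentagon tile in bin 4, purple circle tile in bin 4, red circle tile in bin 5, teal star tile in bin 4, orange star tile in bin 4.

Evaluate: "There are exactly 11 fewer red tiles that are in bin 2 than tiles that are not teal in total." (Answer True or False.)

False

|red tiles in bin 2| = 3.
|tiles that are not teal| = 15.
The claim requires 15 − 3 (= 12) to equal 11, which does not hold.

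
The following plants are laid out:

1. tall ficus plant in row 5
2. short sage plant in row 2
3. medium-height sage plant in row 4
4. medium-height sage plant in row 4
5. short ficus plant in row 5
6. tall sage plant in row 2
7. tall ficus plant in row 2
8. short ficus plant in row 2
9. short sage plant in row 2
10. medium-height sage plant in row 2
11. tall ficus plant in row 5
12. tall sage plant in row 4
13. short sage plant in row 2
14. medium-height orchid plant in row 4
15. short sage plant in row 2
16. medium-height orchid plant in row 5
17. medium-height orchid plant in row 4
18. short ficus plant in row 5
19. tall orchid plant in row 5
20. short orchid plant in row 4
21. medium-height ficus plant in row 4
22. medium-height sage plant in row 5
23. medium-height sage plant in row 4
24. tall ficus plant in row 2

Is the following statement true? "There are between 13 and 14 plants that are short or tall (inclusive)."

|plants that are short or tall| = 15.
The claim requires 13 ≤ 15 ≤ 14, which does not hold.

False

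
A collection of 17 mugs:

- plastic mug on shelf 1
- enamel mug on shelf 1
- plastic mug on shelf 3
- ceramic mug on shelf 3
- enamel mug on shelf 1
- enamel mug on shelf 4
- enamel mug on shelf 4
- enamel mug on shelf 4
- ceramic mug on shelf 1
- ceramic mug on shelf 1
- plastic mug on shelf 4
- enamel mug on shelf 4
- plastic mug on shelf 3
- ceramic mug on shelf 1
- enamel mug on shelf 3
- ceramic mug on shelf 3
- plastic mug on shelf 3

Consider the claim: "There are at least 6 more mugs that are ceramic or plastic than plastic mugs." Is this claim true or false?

False

|mugs that are ceramic or plastic| = 10.
|plastic mugs| = 5.
The claim requires 10 − 5 = 5 ≥ 6, which does not hold.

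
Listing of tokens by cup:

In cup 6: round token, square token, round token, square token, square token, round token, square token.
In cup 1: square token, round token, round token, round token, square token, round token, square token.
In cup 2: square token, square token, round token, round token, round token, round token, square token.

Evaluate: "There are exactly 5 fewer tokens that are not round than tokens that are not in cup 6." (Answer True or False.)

There are 10 tokens that are not round.
There are 14 tokens that are not in cup 6.
The claim requires 14 − 10 (= 4) to equal 5, which does not hold.

False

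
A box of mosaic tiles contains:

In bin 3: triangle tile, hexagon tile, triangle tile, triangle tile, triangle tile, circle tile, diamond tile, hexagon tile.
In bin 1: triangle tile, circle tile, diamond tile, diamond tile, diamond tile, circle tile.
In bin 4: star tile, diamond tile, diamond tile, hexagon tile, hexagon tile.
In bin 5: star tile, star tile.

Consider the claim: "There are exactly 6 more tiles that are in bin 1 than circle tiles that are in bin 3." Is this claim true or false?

There are 6 tiles in bin 1.
There is 1 circle tile in bin 3.
The claim requires 6 − 1 (= 5) to equal 6, which does not hold.

False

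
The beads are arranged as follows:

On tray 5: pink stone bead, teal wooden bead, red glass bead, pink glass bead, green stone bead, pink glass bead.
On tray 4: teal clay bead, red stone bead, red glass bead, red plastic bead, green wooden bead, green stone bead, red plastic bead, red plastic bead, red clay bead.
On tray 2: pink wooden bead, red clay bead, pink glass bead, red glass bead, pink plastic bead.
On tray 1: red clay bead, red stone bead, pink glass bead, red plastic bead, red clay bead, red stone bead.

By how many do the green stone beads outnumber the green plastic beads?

2

green stone beads: 2.
green plastic beads: 0.
2 − 0 = 2.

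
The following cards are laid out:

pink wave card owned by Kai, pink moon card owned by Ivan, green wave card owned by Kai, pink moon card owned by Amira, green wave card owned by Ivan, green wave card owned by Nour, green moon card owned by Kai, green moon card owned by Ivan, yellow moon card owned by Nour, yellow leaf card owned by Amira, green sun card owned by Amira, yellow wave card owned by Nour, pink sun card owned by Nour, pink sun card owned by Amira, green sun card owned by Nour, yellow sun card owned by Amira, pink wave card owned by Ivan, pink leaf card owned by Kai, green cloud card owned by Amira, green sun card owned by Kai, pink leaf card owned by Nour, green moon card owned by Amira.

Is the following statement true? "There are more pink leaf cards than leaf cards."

False

There are 2 pink leaf cards.
There are 3 leaf cards.
The claim requires 2 > 3, which does not hold.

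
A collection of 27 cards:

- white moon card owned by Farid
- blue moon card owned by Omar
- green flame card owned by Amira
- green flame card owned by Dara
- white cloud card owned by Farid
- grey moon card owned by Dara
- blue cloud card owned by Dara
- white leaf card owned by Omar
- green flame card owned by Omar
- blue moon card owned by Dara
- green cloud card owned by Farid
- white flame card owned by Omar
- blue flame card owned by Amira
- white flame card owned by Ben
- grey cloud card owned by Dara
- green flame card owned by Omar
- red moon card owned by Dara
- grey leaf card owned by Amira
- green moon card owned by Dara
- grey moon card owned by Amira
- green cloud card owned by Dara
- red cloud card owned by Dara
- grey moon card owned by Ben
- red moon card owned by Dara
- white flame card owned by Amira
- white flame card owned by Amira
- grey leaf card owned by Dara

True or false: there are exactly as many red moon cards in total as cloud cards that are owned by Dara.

|red moon cards| = 2.
|cloud cards owned by Dara| = 4.
The claim requires 2 = 4, which does not hold.

False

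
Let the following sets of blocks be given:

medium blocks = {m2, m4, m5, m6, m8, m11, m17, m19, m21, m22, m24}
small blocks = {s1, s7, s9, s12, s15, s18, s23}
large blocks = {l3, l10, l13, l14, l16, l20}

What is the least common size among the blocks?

Counts by size: medium 11, small 7, large 6.
The minimum is 6, held uniquely by large.

large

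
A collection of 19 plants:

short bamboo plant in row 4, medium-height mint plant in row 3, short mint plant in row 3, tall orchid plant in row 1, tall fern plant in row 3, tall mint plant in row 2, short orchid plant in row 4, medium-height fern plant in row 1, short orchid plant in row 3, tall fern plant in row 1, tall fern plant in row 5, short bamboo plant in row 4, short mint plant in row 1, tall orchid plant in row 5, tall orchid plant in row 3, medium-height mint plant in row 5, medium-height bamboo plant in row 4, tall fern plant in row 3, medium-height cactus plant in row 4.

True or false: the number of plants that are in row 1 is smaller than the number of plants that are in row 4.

plants in row 1: 4.
plants in row 4: 5.
The claim requires 4 < 5, which holds.

True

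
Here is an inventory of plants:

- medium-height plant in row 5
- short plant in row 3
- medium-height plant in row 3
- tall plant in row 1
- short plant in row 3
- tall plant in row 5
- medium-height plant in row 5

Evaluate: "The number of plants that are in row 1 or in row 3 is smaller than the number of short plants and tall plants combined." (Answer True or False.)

False

plants in row 1 or in row 3: 4.
short plants: 2; tall plants: 2; combined: 2 + 2 = 4.
The claim requires 4 < 4, which does not hold.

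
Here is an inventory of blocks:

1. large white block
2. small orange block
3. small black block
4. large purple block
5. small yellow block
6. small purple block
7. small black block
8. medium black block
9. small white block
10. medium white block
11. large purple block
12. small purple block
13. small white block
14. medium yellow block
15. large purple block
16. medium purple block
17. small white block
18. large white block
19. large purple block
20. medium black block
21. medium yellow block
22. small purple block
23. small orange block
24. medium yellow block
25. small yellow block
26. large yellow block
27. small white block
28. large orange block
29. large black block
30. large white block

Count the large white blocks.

3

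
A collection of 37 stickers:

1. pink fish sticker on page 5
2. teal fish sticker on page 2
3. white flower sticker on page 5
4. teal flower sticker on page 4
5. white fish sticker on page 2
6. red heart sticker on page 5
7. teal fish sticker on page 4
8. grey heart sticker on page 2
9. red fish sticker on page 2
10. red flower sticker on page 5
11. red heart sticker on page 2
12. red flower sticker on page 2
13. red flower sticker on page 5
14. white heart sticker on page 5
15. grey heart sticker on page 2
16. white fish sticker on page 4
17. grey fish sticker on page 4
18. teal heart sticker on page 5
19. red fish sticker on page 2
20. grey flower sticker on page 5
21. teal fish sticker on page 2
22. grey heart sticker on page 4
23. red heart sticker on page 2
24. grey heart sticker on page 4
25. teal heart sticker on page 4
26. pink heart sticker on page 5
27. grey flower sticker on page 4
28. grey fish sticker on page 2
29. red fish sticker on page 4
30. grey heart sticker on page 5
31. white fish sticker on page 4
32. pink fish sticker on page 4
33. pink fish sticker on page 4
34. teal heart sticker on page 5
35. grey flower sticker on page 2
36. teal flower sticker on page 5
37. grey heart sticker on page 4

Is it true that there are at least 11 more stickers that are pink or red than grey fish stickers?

True

There are 13 stickers that are pink or red.
There are 2 grey fish stickers.
The claim requires 13 − 2 = 11 ≥ 11, which holds.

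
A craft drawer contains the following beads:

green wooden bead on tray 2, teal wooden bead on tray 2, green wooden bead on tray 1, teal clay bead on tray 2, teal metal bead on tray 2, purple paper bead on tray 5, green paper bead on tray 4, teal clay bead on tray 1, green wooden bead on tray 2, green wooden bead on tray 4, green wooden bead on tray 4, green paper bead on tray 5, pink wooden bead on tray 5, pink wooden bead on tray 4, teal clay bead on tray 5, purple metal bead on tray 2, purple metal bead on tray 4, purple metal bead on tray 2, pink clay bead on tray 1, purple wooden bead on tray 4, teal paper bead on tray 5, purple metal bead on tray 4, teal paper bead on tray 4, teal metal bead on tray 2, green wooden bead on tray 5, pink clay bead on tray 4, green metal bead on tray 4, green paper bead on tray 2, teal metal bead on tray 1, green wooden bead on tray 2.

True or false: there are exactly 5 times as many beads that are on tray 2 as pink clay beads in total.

True

There are 10 beads on tray 2.
There are 2 pink clay beads.
The claim requires 10 = 5 × 2 = 10, which holds.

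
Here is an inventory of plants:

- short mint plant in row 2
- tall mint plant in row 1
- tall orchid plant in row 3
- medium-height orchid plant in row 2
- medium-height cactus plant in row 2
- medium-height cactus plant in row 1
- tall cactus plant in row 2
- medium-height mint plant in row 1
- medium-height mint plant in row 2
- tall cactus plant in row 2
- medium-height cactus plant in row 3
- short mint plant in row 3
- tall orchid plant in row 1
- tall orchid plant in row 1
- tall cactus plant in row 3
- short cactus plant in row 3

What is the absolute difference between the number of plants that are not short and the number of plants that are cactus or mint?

1

plants that are not short: 13. plants that are cactus or mint: 12.
|13 − 12| = 13 − 12 = 1.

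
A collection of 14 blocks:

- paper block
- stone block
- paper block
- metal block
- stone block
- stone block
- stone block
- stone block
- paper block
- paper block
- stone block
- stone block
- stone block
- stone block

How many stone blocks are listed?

9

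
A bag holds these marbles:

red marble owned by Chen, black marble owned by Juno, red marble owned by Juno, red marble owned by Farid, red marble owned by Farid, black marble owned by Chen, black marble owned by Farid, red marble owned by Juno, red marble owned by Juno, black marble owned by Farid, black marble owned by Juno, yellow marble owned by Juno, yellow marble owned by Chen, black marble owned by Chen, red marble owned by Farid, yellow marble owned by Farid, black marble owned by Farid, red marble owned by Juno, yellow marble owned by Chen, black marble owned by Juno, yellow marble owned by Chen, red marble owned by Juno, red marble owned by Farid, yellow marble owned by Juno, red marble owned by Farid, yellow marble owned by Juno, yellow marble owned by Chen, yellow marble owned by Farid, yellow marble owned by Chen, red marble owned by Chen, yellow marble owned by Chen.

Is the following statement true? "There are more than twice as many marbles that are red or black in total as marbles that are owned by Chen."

|marbles that are red or black| = 20.
|marbles owned by Chen| = 10.
The claim requires 20 > 2 × 10 = 20, which does not hold.

False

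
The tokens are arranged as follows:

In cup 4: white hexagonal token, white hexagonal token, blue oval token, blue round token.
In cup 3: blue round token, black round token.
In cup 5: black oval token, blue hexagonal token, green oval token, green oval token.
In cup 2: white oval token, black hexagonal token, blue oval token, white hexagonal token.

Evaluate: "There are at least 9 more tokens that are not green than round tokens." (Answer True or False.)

True

|tokens that are not green| = 12.
|round tokens| = 3.
The claim requires 12 − 3 = 9 ≥ 9, which holds.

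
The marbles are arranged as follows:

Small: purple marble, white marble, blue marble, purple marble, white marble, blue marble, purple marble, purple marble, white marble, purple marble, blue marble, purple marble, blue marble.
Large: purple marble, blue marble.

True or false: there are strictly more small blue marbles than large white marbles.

|small blue marbles| = 4.
|large white marbles| = 0.
The claim requires 4 > 0, which holds.

True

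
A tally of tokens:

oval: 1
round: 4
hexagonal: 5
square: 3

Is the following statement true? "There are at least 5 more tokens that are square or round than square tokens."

False

There are 7 tokens that are square or round.
There are 3 square tokens.
The claim requires 7 − 3 = 4 ≥ 5, which does not hold.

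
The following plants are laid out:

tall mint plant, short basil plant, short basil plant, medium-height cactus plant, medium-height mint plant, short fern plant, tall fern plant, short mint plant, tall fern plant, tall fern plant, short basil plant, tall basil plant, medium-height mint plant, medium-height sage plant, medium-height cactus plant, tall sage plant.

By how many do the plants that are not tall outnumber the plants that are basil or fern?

plants that are not tall: 10.
plants that are basil or fern: 8.
10 − 8 = 2.

2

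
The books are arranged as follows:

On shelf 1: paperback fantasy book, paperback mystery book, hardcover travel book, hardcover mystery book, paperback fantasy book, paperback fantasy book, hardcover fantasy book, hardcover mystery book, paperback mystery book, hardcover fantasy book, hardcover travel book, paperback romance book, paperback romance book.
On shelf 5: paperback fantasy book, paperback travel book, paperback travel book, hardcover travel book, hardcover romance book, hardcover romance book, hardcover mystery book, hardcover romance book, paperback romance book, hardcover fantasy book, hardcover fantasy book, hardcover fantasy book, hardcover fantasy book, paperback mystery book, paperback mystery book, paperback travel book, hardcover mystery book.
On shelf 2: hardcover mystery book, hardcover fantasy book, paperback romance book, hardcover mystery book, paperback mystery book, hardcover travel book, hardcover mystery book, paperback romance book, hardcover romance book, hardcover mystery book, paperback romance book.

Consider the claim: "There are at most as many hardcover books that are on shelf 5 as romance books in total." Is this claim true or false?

There are 10 hardcover books on shelf 5.
There are 10 romance books.
The claim requires 10 ≤ 10, which holds.

True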